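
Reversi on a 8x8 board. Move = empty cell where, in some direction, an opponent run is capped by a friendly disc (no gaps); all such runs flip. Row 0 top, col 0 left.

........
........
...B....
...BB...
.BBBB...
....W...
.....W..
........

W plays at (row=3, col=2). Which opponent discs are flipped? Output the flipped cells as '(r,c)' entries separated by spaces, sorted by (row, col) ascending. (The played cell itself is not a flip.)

Answer: (4,3)

Derivation:
Dir NW: first cell '.' (not opp) -> no flip
Dir N: first cell '.' (not opp) -> no flip
Dir NE: opp run (2,3), next='.' -> no flip
Dir W: first cell '.' (not opp) -> no flip
Dir E: opp run (3,3) (3,4), next='.' -> no flip
Dir SW: opp run (4,1), next='.' -> no flip
Dir S: opp run (4,2), next='.' -> no flip
Dir SE: opp run (4,3) capped by W -> flip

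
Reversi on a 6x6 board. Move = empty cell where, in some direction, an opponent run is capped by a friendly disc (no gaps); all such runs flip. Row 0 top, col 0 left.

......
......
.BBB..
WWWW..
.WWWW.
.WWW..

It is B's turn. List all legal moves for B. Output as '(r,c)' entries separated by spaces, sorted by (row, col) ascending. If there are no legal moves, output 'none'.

Answer: (4,0) (5,0) (5,4) (5,5)

Derivation:
(2,0): no bracket -> illegal
(2,4): no bracket -> illegal
(3,4): no bracket -> illegal
(3,5): no bracket -> illegal
(4,0): flips 1 -> legal
(4,5): no bracket -> illegal
(5,0): flips 2 -> legal
(5,4): flips 2 -> legal
(5,5): flips 2 -> legal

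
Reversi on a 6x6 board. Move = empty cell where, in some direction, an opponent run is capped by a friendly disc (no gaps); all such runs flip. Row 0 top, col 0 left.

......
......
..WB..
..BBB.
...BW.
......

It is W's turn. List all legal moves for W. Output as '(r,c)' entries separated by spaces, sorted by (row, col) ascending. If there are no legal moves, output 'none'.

(1,2): no bracket -> illegal
(1,3): no bracket -> illegal
(1,4): no bracket -> illegal
(2,1): no bracket -> illegal
(2,4): flips 2 -> legal
(2,5): no bracket -> illegal
(3,1): no bracket -> illegal
(3,5): no bracket -> illegal
(4,1): no bracket -> illegal
(4,2): flips 2 -> legal
(4,5): no bracket -> illegal
(5,2): no bracket -> illegal
(5,3): no bracket -> illegal
(5,4): no bracket -> illegal

Answer: (2,4) (4,2)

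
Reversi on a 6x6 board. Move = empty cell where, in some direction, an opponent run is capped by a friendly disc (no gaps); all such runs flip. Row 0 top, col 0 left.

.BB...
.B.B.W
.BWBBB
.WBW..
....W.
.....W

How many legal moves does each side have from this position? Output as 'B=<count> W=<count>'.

Answer: B=8 W=6

Derivation:
-- B to move --
(0,4): no bracket -> illegal
(0,5): flips 1 -> legal
(1,2): flips 1 -> legal
(1,4): no bracket -> illegal
(2,0): no bracket -> illegal
(3,0): flips 1 -> legal
(3,4): flips 1 -> legal
(3,5): no bracket -> illegal
(4,0): flips 2 -> legal
(4,1): flips 1 -> legal
(4,2): flips 1 -> legal
(4,3): flips 1 -> legal
(4,5): no bracket -> illegal
(5,3): no bracket -> illegal
(5,4): no bracket -> illegal
B mobility = 8
-- W to move --
(0,0): flips 1 -> legal
(0,3): flips 2 -> legal
(0,4): flips 1 -> legal
(1,0): no bracket -> illegal
(1,2): no bracket -> illegal
(1,4): no bracket -> illegal
(2,0): flips 1 -> legal
(3,0): no bracket -> illegal
(3,4): no bracket -> illegal
(3,5): flips 1 -> legal
(4,1): no bracket -> illegal
(4,2): flips 1 -> legal
(4,3): no bracket -> illegal
W mobility = 6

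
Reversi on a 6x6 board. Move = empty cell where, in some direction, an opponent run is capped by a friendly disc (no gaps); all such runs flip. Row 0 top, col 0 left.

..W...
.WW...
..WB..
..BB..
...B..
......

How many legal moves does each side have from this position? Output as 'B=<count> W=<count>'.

-- B to move --
(0,0): flips 2 -> legal
(0,1): flips 1 -> legal
(0,3): no bracket -> illegal
(1,0): no bracket -> illegal
(1,3): no bracket -> illegal
(2,0): no bracket -> illegal
(2,1): flips 1 -> legal
(3,1): no bracket -> illegal
B mobility = 3
-- W to move --
(1,3): no bracket -> illegal
(1,4): no bracket -> illegal
(2,1): no bracket -> illegal
(2,4): flips 1 -> legal
(3,1): no bracket -> illegal
(3,4): flips 1 -> legal
(4,1): no bracket -> illegal
(4,2): flips 1 -> legal
(4,4): flips 1 -> legal
(5,2): no bracket -> illegal
(5,3): no bracket -> illegal
(5,4): no bracket -> illegal
W mobility = 4

Answer: B=3 W=4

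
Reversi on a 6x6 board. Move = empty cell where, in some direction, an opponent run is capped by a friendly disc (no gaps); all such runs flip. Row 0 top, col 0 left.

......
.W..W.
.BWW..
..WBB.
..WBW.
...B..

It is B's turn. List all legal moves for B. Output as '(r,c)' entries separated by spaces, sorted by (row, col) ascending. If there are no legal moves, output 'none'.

Answer: (0,0) (0,1) (1,2) (1,3) (2,4) (3,1) (3,5) (4,1) (4,5) (5,1) (5,4) (5,5)

Derivation:
(0,0): flips 2 -> legal
(0,1): flips 1 -> legal
(0,2): no bracket -> illegal
(0,3): no bracket -> illegal
(0,4): no bracket -> illegal
(0,5): no bracket -> illegal
(1,0): no bracket -> illegal
(1,2): flips 1 -> legal
(1,3): flips 1 -> legal
(1,5): no bracket -> illegal
(2,0): no bracket -> illegal
(2,4): flips 2 -> legal
(2,5): no bracket -> illegal
(3,1): flips 2 -> legal
(3,5): flips 1 -> legal
(4,1): flips 1 -> legal
(4,5): flips 1 -> legal
(5,1): flips 1 -> legal
(5,2): no bracket -> illegal
(5,4): flips 1 -> legal
(5,5): flips 1 -> legal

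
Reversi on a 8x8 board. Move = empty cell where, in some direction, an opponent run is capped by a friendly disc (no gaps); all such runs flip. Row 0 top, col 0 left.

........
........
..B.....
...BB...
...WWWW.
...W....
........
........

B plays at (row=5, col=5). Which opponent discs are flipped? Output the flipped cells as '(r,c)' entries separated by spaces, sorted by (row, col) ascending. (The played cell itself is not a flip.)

Answer: (4,4)

Derivation:
Dir NW: opp run (4,4) capped by B -> flip
Dir N: opp run (4,5), next='.' -> no flip
Dir NE: opp run (4,6), next='.' -> no flip
Dir W: first cell '.' (not opp) -> no flip
Dir E: first cell '.' (not opp) -> no flip
Dir SW: first cell '.' (not opp) -> no flip
Dir S: first cell '.' (not opp) -> no flip
Dir SE: first cell '.' (not opp) -> no flip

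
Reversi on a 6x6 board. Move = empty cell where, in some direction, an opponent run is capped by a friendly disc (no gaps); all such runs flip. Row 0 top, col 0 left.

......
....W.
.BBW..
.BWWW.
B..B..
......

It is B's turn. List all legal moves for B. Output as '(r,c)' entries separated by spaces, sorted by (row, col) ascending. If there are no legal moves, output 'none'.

(0,3): no bracket -> illegal
(0,4): no bracket -> illegal
(0,5): no bracket -> illegal
(1,2): no bracket -> illegal
(1,3): flips 2 -> legal
(1,5): no bracket -> illegal
(2,4): flips 1 -> legal
(2,5): flips 1 -> legal
(3,5): flips 3 -> legal
(4,1): no bracket -> illegal
(4,2): flips 1 -> legal
(4,4): flips 1 -> legal
(4,5): no bracket -> illegal

Answer: (1,3) (2,4) (2,5) (3,5) (4,2) (4,4)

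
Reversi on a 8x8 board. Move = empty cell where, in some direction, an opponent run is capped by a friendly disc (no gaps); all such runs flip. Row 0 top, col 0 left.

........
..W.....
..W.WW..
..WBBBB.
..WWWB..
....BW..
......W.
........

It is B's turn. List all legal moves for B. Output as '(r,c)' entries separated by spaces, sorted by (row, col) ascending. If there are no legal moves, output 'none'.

Answer: (1,1) (1,3) (1,4) (1,5) (1,6) (2,1) (3,1) (4,1) (5,1) (5,2) (5,3) (5,6) (6,5) (7,7)

Derivation:
(0,1): no bracket -> illegal
(0,2): no bracket -> illegal
(0,3): no bracket -> illegal
(1,1): flips 1 -> legal
(1,3): flips 1 -> legal
(1,4): flips 2 -> legal
(1,5): flips 2 -> legal
(1,6): flips 1 -> legal
(2,1): flips 2 -> legal
(2,3): no bracket -> illegal
(2,6): no bracket -> illegal
(3,1): flips 1 -> legal
(4,1): flips 3 -> legal
(4,6): no bracket -> illegal
(5,1): flips 1 -> legal
(5,2): flips 1 -> legal
(5,3): flips 2 -> legal
(5,6): flips 1 -> legal
(5,7): no bracket -> illegal
(6,4): no bracket -> illegal
(6,5): flips 1 -> legal
(6,7): no bracket -> illegal
(7,5): no bracket -> illegal
(7,6): no bracket -> illegal
(7,7): flips 3 -> legal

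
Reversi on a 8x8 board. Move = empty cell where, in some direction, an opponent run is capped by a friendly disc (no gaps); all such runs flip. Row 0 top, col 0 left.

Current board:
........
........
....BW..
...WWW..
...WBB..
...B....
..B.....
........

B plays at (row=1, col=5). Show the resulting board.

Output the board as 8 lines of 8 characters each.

Place B at (1,5); scan 8 dirs for brackets.
Dir NW: first cell '.' (not opp) -> no flip
Dir N: first cell '.' (not opp) -> no flip
Dir NE: first cell '.' (not opp) -> no flip
Dir W: first cell '.' (not opp) -> no flip
Dir E: first cell '.' (not opp) -> no flip
Dir SW: first cell 'B' (not opp) -> no flip
Dir S: opp run (2,5) (3,5) capped by B -> flip
Dir SE: first cell '.' (not opp) -> no flip
All flips: (2,5) (3,5)

Answer: ........
.....B..
....BB..
...WWB..
...WBB..
...B....
..B.....
........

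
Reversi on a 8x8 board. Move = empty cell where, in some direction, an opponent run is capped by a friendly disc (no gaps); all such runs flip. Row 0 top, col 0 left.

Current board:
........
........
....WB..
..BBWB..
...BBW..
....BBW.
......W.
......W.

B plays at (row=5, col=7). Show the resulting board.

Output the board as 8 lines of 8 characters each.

Answer: ........
........
....WB..
..BBWB..
...BBW..
....BBBB
......W.
......W.

Derivation:
Place B at (5,7); scan 8 dirs for brackets.
Dir NW: first cell '.' (not opp) -> no flip
Dir N: first cell '.' (not opp) -> no flip
Dir NE: edge -> no flip
Dir W: opp run (5,6) capped by B -> flip
Dir E: edge -> no flip
Dir SW: opp run (6,6), next='.' -> no flip
Dir S: first cell '.' (not opp) -> no flip
Dir SE: edge -> no flip
All flips: (5,6)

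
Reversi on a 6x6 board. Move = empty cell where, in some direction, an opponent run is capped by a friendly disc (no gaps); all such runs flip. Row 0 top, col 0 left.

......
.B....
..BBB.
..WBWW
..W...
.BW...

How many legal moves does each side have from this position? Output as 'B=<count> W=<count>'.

Answer: B=5 W=5

Derivation:
-- B to move --
(2,1): no bracket -> illegal
(2,5): no bracket -> illegal
(3,1): flips 1 -> legal
(4,1): flips 1 -> legal
(4,3): no bracket -> illegal
(4,4): flips 1 -> legal
(4,5): flips 1 -> legal
(5,3): flips 1 -> legal
B mobility = 5
-- W to move --
(0,0): no bracket -> illegal
(0,1): no bracket -> illegal
(0,2): no bracket -> illegal
(1,0): no bracket -> illegal
(1,2): flips 2 -> legal
(1,3): flips 1 -> legal
(1,4): flips 2 -> legal
(1,5): flips 2 -> legal
(2,0): no bracket -> illegal
(2,1): no bracket -> illegal
(2,5): no bracket -> illegal
(3,1): no bracket -> illegal
(4,0): no bracket -> illegal
(4,1): no bracket -> illegal
(4,3): no bracket -> illegal
(4,4): no bracket -> illegal
(5,0): flips 1 -> legal
W mobility = 5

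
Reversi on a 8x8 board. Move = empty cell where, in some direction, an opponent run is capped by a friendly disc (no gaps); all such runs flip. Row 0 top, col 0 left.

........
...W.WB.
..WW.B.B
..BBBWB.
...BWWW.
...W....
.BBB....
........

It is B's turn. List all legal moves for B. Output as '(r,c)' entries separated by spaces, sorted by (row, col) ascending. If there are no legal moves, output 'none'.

Answer: (0,3) (0,5) (1,1) (1,2) (1,4) (2,6) (4,7) (5,4) (5,5) (5,6)

Derivation:
(0,2): no bracket -> illegal
(0,3): flips 2 -> legal
(0,4): no bracket -> illegal
(0,5): flips 1 -> legal
(0,6): no bracket -> illegal
(1,1): flips 1 -> legal
(1,2): flips 2 -> legal
(1,4): flips 2 -> legal
(2,1): no bracket -> illegal
(2,4): no bracket -> illegal
(2,6): flips 3 -> legal
(3,1): no bracket -> illegal
(3,7): no bracket -> illegal
(4,2): no bracket -> illegal
(4,7): flips 3 -> legal
(5,2): no bracket -> illegal
(5,4): flips 2 -> legal
(5,5): flips 3 -> legal
(5,6): flips 2 -> legal
(5,7): no bracket -> illegal
(6,4): no bracket -> illegal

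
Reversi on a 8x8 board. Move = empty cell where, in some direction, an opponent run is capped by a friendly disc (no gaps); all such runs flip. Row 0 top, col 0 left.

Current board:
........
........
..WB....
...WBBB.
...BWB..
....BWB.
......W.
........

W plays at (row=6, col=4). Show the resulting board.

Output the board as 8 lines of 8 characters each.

Place W at (6,4); scan 8 dirs for brackets.
Dir NW: first cell '.' (not opp) -> no flip
Dir N: opp run (5,4) capped by W -> flip
Dir NE: first cell 'W' (not opp) -> no flip
Dir W: first cell '.' (not opp) -> no flip
Dir E: first cell '.' (not opp) -> no flip
Dir SW: first cell '.' (not opp) -> no flip
Dir S: first cell '.' (not opp) -> no flip
Dir SE: first cell '.' (not opp) -> no flip
All flips: (5,4)

Answer: ........
........
..WB....
...WBBB.
...BWB..
....WWB.
....W.W.
........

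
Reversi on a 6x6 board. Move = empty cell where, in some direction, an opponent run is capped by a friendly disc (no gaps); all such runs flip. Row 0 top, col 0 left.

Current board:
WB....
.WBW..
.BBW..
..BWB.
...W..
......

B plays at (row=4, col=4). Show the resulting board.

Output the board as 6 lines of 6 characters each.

Answer: WB....
.WBW..
.BBW..
..BBB.
...WB.
......

Derivation:
Place B at (4,4); scan 8 dirs for brackets.
Dir NW: opp run (3,3) capped by B -> flip
Dir N: first cell 'B' (not opp) -> no flip
Dir NE: first cell '.' (not opp) -> no flip
Dir W: opp run (4,3), next='.' -> no flip
Dir E: first cell '.' (not opp) -> no flip
Dir SW: first cell '.' (not opp) -> no flip
Dir S: first cell '.' (not opp) -> no flip
Dir SE: first cell '.' (not opp) -> no flip
All flips: (3,3)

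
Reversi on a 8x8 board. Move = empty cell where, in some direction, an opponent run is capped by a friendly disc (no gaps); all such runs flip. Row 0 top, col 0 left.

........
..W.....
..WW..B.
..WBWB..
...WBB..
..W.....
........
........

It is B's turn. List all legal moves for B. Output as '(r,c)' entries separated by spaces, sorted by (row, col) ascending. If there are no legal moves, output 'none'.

(0,1): flips 3 -> legal
(0,2): no bracket -> illegal
(0,3): no bracket -> illegal
(1,1): flips 1 -> legal
(1,3): flips 1 -> legal
(1,4): no bracket -> illegal
(2,1): no bracket -> illegal
(2,4): flips 1 -> legal
(2,5): no bracket -> illegal
(3,1): flips 1 -> legal
(4,1): no bracket -> illegal
(4,2): flips 1 -> legal
(5,1): no bracket -> illegal
(5,3): flips 1 -> legal
(5,4): no bracket -> illegal
(6,1): no bracket -> illegal
(6,2): no bracket -> illegal
(6,3): no bracket -> illegal

Answer: (0,1) (1,1) (1,3) (2,4) (3,1) (4,2) (5,3)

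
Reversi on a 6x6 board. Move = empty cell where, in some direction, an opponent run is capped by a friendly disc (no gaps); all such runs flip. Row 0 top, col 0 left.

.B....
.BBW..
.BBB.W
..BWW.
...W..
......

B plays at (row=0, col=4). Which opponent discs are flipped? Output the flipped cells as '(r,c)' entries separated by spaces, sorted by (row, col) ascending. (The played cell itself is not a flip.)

Dir NW: edge -> no flip
Dir N: edge -> no flip
Dir NE: edge -> no flip
Dir W: first cell '.' (not opp) -> no flip
Dir E: first cell '.' (not opp) -> no flip
Dir SW: opp run (1,3) capped by B -> flip
Dir S: first cell '.' (not opp) -> no flip
Dir SE: first cell '.' (not opp) -> no flip

Answer: (1,3)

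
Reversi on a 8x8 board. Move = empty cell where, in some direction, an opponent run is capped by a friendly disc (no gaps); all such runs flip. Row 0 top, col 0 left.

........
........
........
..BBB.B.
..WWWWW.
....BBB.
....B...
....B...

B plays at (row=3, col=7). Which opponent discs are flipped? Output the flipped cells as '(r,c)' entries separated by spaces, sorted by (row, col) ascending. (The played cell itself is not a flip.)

Dir NW: first cell '.' (not opp) -> no flip
Dir N: first cell '.' (not opp) -> no flip
Dir NE: edge -> no flip
Dir W: first cell 'B' (not opp) -> no flip
Dir E: edge -> no flip
Dir SW: opp run (4,6) capped by B -> flip
Dir S: first cell '.' (not opp) -> no flip
Dir SE: edge -> no flip

Answer: (4,6)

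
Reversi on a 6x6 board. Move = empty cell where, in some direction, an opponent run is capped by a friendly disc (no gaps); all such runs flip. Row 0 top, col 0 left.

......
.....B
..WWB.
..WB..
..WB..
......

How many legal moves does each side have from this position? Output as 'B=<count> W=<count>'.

-- B to move --
(1,1): flips 1 -> legal
(1,2): no bracket -> illegal
(1,3): flips 1 -> legal
(1,4): no bracket -> illegal
(2,1): flips 3 -> legal
(3,1): flips 1 -> legal
(3,4): no bracket -> illegal
(4,1): flips 1 -> legal
(5,1): flips 1 -> legal
(5,2): no bracket -> illegal
(5,3): no bracket -> illegal
B mobility = 6
-- W to move --
(0,4): no bracket -> illegal
(0,5): no bracket -> illegal
(1,3): no bracket -> illegal
(1,4): no bracket -> illegal
(2,5): flips 1 -> legal
(3,4): flips 1 -> legal
(3,5): no bracket -> illegal
(4,4): flips 2 -> legal
(5,2): no bracket -> illegal
(5,3): flips 2 -> legal
(5,4): flips 1 -> legal
W mobility = 5

Answer: B=6 W=5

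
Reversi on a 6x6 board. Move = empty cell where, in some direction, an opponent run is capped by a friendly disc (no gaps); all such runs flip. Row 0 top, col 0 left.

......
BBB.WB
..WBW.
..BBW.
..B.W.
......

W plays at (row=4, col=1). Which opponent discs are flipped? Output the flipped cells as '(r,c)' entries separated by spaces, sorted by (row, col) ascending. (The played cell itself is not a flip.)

Dir NW: first cell '.' (not opp) -> no flip
Dir N: first cell '.' (not opp) -> no flip
Dir NE: opp run (3,2) (2,3) capped by W -> flip
Dir W: first cell '.' (not opp) -> no flip
Dir E: opp run (4,2), next='.' -> no flip
Dir SW: first cell '.' (not opp) -> no flip
Dir S: first cell '.' (not opp) -> no flip
Dir SE: first cell '.' (not opp) -> no flip

Answer: (2,3) (3,2)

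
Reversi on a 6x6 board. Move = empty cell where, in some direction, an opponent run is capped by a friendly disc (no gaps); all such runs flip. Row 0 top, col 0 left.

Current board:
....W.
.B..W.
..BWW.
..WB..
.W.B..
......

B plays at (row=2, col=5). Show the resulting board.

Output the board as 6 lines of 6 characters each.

Place B at (2,5); scan 8 dirs for brackets.
Dir NW: opp run (1,4), next='.' -> no flip
Dir N: first cell '.' (not opp) -> no flip
Dir NE: edge -> no flip
Dir W: opp run (2,4) (2,3) capped by B -> flip
Dir E: edge -> no flip
Dir SW: first cell '.' (not opp) -> no flip
Dir S: first cell '.' (not opp) -> no flip
Dir SE: edge -> no flip
All flips: (2,3) (2,4)

Answer: ....W.
.B..W.
..BBBB
..WB..
.W.B..
......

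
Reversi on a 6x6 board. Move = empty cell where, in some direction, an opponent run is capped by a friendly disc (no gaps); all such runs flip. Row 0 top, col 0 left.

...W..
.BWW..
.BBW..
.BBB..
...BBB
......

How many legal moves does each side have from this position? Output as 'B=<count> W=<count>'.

Answer: B=4 W=7

Derivation:
-- B to move --
(0,1): no bracket -> illegal
(0,2): flips 1 -> legal
(0,4): flips 1 -> legal
(1,4): flips 3 -> legal
(2,4): flips 1 -> legal
(3,4): no bracket -> illegal
B mobility = 4
-- W to move --
(0,0): no bracket -> illegal
(0,1): no bracket -> illegal
(0,2): no bracket -> illegal
(1,0): flips 1 -> legal
(2,0): flips 2 -> legal
(2,4): no bracket -> illegal
(3,0): flips 1 -> legal
(3,4): no bracket -> illegal
(3,5): no bracket -> illegal
(4,0): flips 2 -> legal
(4,1): flips 1 -> legal
(4,2): flips 2 -> legal
(5,2): no bracket -> illegal
(5,3): flips 2 -> legal
(5,4): no bracket -> illegal
(5,5): no bracket -> illegal
W mobility = 7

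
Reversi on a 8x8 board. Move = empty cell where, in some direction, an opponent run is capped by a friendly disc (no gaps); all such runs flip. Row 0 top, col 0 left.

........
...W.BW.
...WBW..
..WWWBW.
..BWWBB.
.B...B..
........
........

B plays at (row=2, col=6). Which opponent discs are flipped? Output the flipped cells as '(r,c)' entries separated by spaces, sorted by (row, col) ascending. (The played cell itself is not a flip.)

Dir NW: first cell 'B' (not opp) -> no flip
Dir N: opp run (1,6), next='.' -> no flip
Dir NE: first cell '.' (not opp) -> no flip
Dir W: opp run (2,5) capped by B -> flip
Dir E: first cell '.' (not opp) -> no flip
Dir SW: first cell 'B' (not opp) -> no flip
Dir S: opp run (3,6) capped by B -> flip
Dir SE: first cell '.' (not opp) -> no flip

Answer: (2,5) (3,6)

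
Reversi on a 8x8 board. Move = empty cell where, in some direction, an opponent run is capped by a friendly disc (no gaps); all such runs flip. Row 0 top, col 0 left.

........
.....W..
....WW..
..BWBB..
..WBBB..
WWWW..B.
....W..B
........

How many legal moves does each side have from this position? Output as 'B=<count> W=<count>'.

-- B to move --
(0,4): no bracket -> illegal
(0,5): flips 2 -> legal
(0,6): no bracket -> illegal
(1,3): flips 1 -> legal
(1,4): flips 1 -> legal
(1,6): flips 1 -> legal
(2,2): flips 1 -> legal
(2,3): flips 1 -> legal
(2,6): no bracket -> illegal
(3,1): no bracket -> illegal
(3,6): no bracket -> illegal
(4,0): no bracket -> illegal
(4,1): flips 1 -> legal
(5,4): no bracket -> illegal
(5,5): no bracket -> illegal
(6,0): no bracket -> illegal
(6,1): flips 1 -> legal
(6,2): flips 3 -> legal
(6,3): flips 1 -> legal
(6,5): no bracket -> illegal
(7,3): no bracket -> illegal
(7,4): no bracket -> illegal
(7,5): no bracket -> illegal
B mobility = 10
-- W to move --
(2,1): no bracket -> illegal
(2,2): flips 1 -> legal
(2,3): no bracket -> illegal
(2,6): flips 2 -> legal
(3,1): flips 1 -> legal
(3,6): flips 2 -> legal
(4,1): no bracket -> illegal
(4,6): flips 4 -> legal
(4,7): no bracket -> illegal
(5,4): flips 2 -> legal
(5,5): flips 3 -> legal
(5,7): no bracket -> illegal
(6,5): no bracket -> illegal
(6,6): no bracket -> illegal
(7,6): no bracket -> illegal
(7,7): no bracket -> illegal
W mobility = 7

Answer: B=10 W=7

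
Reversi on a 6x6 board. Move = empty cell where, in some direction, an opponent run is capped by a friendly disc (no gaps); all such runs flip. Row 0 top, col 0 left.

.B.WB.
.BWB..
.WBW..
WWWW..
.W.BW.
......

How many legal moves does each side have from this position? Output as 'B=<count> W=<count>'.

-- B to move --
(0,2): flips 2 -> legal
(1,0): flips 2 -> legal
(1,4): no bracket -> illegal
(2,0): flips 1 -> legal
(2,4): flips 1 -> legal
(3,4): flips 2 -> legal
(3,5): no bracket -> illegal
(4,0): flips 1 -> legal
(4,2): flips 1 -> legal
(4,5): flips 1 -> legal
(5,0): no bracket -> illegal
(5,1): flips 3 -> legal
(5,2): no bracket -> illegal
(5,3): no bracket -> illegal
(5,4): no bracket -> illegal
(5,5): flips 2 -> legal
B mobility = 10
-- W to move --
(0,0): flips 2 -> legal
(0,2): no bracket -> illegal
(0,5): flips 1 -> legal
(1,0): flips 1 -> legal
(1,4): flips 1 -> legal
(1,5): no bracket -> illegal
(2,0): no bracket -> illegal
(2,4): no bracket -> illegal
(3,4): no bracket -> illegal
(4,2): flips 1 -> legal
(5,2): no bracket -> illegal
(5,3): flips 1 -> legal
(5,4): flips 1 -> legal
W mobility = 7

Answer: B=10 W=7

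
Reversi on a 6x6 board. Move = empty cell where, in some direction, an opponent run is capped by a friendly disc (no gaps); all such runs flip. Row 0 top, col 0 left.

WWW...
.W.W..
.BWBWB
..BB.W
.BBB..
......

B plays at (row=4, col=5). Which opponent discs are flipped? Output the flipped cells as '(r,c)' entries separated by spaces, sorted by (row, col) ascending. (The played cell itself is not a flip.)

Answer: (3,5)

Derivation:
Dir NW: first cell '.' (not opp) -> no flip
Dir N: opp run (3,5) capped by B -> flip
Dir NE: edge -> no flip
Dir W: first cell '.' (not opp) -> no flip
Dir E: edge -> no flip
Dir SW: first cell '.' (not opp) -> no flip
Dir S: first cell '.' (not opp) -> no flip
Dir SE: edge -> no flip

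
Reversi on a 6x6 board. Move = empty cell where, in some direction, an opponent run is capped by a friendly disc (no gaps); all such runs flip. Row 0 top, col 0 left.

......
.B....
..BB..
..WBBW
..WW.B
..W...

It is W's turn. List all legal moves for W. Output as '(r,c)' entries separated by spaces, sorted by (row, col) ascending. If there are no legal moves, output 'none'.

(0,0): no bracket -> illegal
(0,1): no bracket -> illegal
(0,2): no bracket -> illegal
(1,0): no bracket -> illegal
(1,2): flips 1 -> legal
(1,3): flips 2 -> legal
(1,4): flips 1 -> legal
(2,0): no bracket -> illegal
(2,1): no bracket -> illegal
(2,4): flips 1 -> legal
(2,5): flips 1 -> legal
(3,1): no bracket -> illegal
(4,4): no bracket -> illegal
(5,4): no bracket -> illegal
(5,5): flips 1 -> legal

Answer: (1,2) (1,3) (1,4) (2,4) (2,5) (5,5)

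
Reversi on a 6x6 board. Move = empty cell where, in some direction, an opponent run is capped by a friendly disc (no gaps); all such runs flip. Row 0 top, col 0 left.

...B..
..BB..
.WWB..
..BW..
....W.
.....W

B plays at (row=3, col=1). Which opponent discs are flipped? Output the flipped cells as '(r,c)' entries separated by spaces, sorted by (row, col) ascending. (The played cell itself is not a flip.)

Answer: (2,2)

Derivation:
Dir NW: first cell '.' (not opp) -> no flip
Dir N: opp run (2,1), next='.' -> no flip
Dir NE: opp run (2,2) capped by B -> flip
Dir W: first cell '.' (not opp) -> no flip
Dir E: first cell 'B' (not opp) -> no flip
Dir SW: first cell '.' (not opp) -> no flip
Dir S: first cell '.' (not opp) -> no flip
Dir SE: first cell '.' (not opp) -> no flip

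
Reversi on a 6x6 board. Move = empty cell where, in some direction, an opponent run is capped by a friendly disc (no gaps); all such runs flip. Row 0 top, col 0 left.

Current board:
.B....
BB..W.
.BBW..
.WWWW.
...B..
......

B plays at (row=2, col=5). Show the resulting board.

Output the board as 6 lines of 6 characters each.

Answer: .B....
BB..W.
.BBW.B
.WWWB.
...B..
......

Derivation:
Place B at (2,5); scan 8 dirs for brackets.
Dir NW: opp run (1,4), next='.' -> no flip
Dir N: first cell '.' (not opp) -> no flip
Dir NE: edge -> no flip
Dir W: first cell '.' (not opp) -> no flip
Dir E: edge -> no flip
Dir SW: opp run (3,4) capped by B -> flip
Dir S: first cell '.' (not opp) -> no flip
Dir SE: edge -> no flip
All flips: (3,4)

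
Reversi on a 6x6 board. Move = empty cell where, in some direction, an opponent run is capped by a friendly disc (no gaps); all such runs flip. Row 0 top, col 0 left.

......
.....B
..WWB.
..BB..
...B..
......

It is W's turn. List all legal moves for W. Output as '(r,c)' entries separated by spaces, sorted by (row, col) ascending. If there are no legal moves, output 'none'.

(0,4): no bracket -> illegal
(0,5): no bracket -> illegal
(1,3): no bracket -> illegal
(1,4): no bracket -> illegal
(2,1): no bracket -> illegal
(2,5): flips 1 -> legal
(3,1): no bracket -> illegal
(3,4): no bracket -> illegal
(3,5): no bracket -> illegal
(4,1): flips 1 -> legal
(4,2): flips 1 -> legal
(4,4): flips 1 -> legal
(5,2): no bracket -> illegal
(5,3): flips 2 -> legal
(5,4): no bracket -> illegal

Answer: (2,5) (4,1) (4,2) (4,4) (5,3)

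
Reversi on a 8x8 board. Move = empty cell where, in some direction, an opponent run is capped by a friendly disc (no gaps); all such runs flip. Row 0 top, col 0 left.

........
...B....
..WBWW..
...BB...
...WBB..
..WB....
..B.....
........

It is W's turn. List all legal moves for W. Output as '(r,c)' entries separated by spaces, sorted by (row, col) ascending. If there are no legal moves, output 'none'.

Answer: (0,2) (0,3) (0,4) (4,2) (4,6) (5,4) (5,5) (6,3) (7,2)

Derivation:
(0,2): flips 1 -> legal
(0,3): flips 3 -> legal
(0,4): flips 1 -> legal
(1,2): no bracket -> illegal
(1,4): no bracket -> illegal
(3,2): no bracket -> illegal
(3,5): no bracket -> illegal
(3,6): no bracket -> illegal
(4,2): flips 1 -> legal
(4,6): flips 2 -> legal
(5,1): no bracket -> illegal
(5,4): flips 3 -> legal
(5,5): flips 2 -> legal
(5,6): no bracket -> illegal
(6,1): no bracket -> illegal
(6,3): flips 1 -> legal
(6,4): no bracket -> illegal
(7,1): no bracket -> illegal
(7,2): flips 1 -> legal
(7,3): no bracket -> illegal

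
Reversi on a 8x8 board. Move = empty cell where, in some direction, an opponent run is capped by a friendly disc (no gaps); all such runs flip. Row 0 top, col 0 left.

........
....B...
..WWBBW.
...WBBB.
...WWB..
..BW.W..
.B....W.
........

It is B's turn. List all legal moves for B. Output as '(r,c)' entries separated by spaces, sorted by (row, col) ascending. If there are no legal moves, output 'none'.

Answer: (1,2) (1,6) (1,7) (2,1) (2,7) (3,2) (4,2) (5,4) (6,2) (6,5)

Derivation:
(1,1): no bracket -> illegal
(1,2): flips 1 -> legal
(1,3): no bracket -> illegal
(1,5): no bracket -> illegal
(1,6): flips 1 -> legal
(1,7): flips 1 -> legal
(2,1): flips 2 -> legal
(2,7): flips 1 -> legal
(3,1): no bracket -> illegal
(3,2): flips 2 -> legal
(3,7): no bracket -> illegal
(4,2): flips 3 -> legal
(4,6): no bracket -> illegal
(5,4): flips 2 -> legal
(5,6): no bracket -> illegal
(5,7): no bracket -> illegal
(6,2): flips 2 -> legal
(6,3): no bracket -> illegal
(6,4): no bracket -> illegal
(6,5): flips 1 -> legal
(6,7): no bracket -> illegal
(7,5): no bracket -> illegal
(7,6): no bracket -> illegal
(7,7): no bracket -> illegal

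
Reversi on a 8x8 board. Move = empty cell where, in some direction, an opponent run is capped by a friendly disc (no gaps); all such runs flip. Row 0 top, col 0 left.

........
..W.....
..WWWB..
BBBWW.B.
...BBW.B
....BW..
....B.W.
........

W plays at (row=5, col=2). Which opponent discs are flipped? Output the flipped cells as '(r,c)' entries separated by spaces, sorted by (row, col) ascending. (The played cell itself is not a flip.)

Dir NW: first cell '.' (not opp) -> no flip
Dir N: first cell '.' (not opp) -> no flip
Dir NE: opp run (4,3) capped by W -> flip
Dir W: first cell '.' (not opp) -> no flip
Dir E: first cell '.' (not opp) -> no flip
Dir SW: first cell '.' (not opp) -> no flip
Dir S: first cell '.' (not opp) -> no flip
Dir SE: first cell '.' (not opp) -> no flip

Answer: (4,3)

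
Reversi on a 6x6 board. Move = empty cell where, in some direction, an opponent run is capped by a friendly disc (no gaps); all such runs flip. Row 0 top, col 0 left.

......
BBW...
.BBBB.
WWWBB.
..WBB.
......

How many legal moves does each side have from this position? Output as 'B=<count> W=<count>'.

-- B to move --
(0,1): flips 1 -> legal
(0,2): flips 1 -> legal
(0,3): flips 1 -> legal
(1,3): flips 1 -> legal
(2,0): no bracket -> illegal
(4,0): flips 1 -> legal
(4,1): flips 3 -> legal
(5,1): flips 1 -> legal
(5,2): flips 2 -> legal
(5,3): no bracket -> illegal
B mobility = 8
-- W to move --
(0,0): no bracket -> illegal
(0,1): flips 2 -> legal
(0,2): no bracket -> illegal
(1,3): flips 1 -> legal
(1,4): flips 1 -> legal
(1,5): flips 2 -> legal
(2,0): no bracket -> illegal
(2,5): no bracket -> illegal
(3,5): flips 2 -> legal
(4,5): flips 4 -> legal
(5,2): no bracket -> illegal
(5,3): no bracket -> illegal
(5,4): flips 1 -> legal
(5,5): no bracket -> illegal
W mobility = 7

Answer: B=8 W=7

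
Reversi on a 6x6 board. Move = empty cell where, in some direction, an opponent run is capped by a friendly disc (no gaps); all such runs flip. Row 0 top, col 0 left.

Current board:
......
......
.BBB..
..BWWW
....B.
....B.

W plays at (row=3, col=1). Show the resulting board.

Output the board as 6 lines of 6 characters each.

Place W at (3,1); scan 8 dirs for brackets.
Dir NW: first cell '.' (not opp) -> no flip
Dir N: opp run (2,1), next='.' -> no flip
Dir NE: opp run (2,2), next='.' -> no flip
Dir W: first cell '.' (not opp) -> no flip
Dir E: opp run (3,2) capped by W -> flip
Dir SW: first cell '.' (not opp) -> no flip
Dir S: first cell '.' (not opp) -> no flip
Dir SE: first cell '.' (not opp) -> no flip
All flips: (3,2)

Answer: ......
......
.BBB..
.WWWWW
....B.
....B.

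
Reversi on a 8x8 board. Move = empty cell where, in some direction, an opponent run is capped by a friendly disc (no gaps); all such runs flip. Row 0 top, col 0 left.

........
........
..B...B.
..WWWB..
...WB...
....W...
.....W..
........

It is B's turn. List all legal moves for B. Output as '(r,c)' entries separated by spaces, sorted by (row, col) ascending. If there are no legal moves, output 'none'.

Answer: (2,4) (3,1) (4,2) (6,4)

Derivation:
(2,1): no bracket -> illegal
(2,3): no bracket -> illegal
(2,4): flips 1 -> legal
(2,5): no bracket -> illegal
(3,1): flips 3 -> legal
(4,1): no bracket -> illegal
(4,2): flips 2 -> legal
(4,5): no bracket -> illegal
(5,2): no bracket -> illegal
(5,3): no bracket -> illegal
(5,5): no bracket -> illegal
(5,6): no bracket -> illegal
(6,3): no bracket -> illegal
(6,4): flips 1 -> legal
(6,6): no bracket -> illegal
(7,4): no bracket -> illegal
(7,5): no bracket -> illegal
(7,6): no bracket -> illegal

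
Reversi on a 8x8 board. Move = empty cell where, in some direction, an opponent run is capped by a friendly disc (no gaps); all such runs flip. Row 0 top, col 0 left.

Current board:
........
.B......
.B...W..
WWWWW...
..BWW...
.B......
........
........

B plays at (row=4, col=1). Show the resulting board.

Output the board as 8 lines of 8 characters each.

Place B at (4,1); scan 8 dirs for brackets.
Dir NW: opp run (3,0), next=edge -> no flip
Dir N: opp run (3,1) capped by B -> flip
Dir NE: opp run (3,2), next='.' -> no flip
Dir W: first cell '.' (not opp) -> no flip
Dir E: first cell 'B' (not opp) -> no flip
Dir SW: first cell '.' (not opp) -> no flip
Dir S: first cell 'B' (not opp) -> no flip
Dir SE: first cell '.' (not opp) -> no flip
All flips: (3,1)

Answer: ........
.B......
.B...W..
WBWWW...
.BBWW...
.B......
........
........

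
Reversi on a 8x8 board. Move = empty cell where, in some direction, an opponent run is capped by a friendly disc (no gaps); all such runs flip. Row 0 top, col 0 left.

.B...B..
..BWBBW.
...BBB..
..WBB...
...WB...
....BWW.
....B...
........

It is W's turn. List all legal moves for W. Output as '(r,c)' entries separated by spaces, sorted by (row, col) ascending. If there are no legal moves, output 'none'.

(0,0): no bracket -> illegal
(0,2): no bracket -> illegal
(0,3): no bracket -> illegal
(0,4): no bracket -> illegal
(0,6): no bracket -> illegal
(1,0): no bracket -> illegal
(1,1): flips 1 -> legal
(2,1): no bracket -> illegal
(2,2): flips 2 -> legal
(2,6): no bracket -> illegal
(3,5): flips 3 -> legal
(3,6): no bracket -> illegal
(4,2): no bracket -> illegal
(4,5): flips 1 -> legal
(5,3): flips 1 -> legal
(6,3): no bracket -> illegal
(6,5): flips 1 -> legal
(7,3): flips 1 -> legal
(7,4): no bracket -> illegal
(7,5): no bracket -> illegal

Answer: (1,1) (2,2) (3,5) (4,5) (5,3) (6,5) (7,3)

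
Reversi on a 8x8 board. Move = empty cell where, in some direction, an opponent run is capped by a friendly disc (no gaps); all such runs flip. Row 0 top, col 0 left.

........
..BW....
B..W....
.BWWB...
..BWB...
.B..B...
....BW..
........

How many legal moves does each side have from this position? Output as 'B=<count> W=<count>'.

Answer: B=7 W=11

Derivation:
-- B to move --
(0,2): no bracket -> illegal
(0,3): no bracket -> illegal
(0,4): no bracket -> illegal
(1,4): flips 1 -> legal
(2,1): flips 2 -> legal
(2,2): flips 2 -> legal
(2,4): flips 1 -> legal
(4,1): no bracket -> illegal
(5,2): flips 1 -> legal
(5,3): no bracket -> illegal
(5,5): no bracket -> illegal
(5,6): no bracket -> illegal
(6,6): flips 1 -> legal
(7,4): no bracket -> illegal
(7,5): no bracket -> illegal
(7,6): flips 1 -> legal
B mobility = 7
-- W to move --
(0,1): flips 1 -> legal
(0,2): no bracket -> illegal
(0,3): no bracket -> illegal
(1,0): no bracket -> illegal
(1,1): flips 1 -> legal
(2,1): no bracket -> illegal
(2,2): no bracket -> illegal
(2,4): no bracket -> illegal
(2,5): flips 1 -> legal
(3,0): flips 1 -> legal
(3,5): flips 1 -> legal
(4,0): no bracket -> illegal
(4,1): flips 1 -> legal
(4,5): flips 2 -> legal
(5,0): no bracket -> illegal
(5,2): flips 1 -> legal
(5,3): no bracket -> illegal
(5,5): flips 1 -> legal
(6,0): flips 2 -> legal
(6,1): no bracket -> illegal
(6,2): no bracket -> illegal
(6,3): flips 1 -> legal
(7,3): no bracket -> illegal
(7,4): no bracket -> illegal
(7,5): no bracket -> illegal
W mobility = 11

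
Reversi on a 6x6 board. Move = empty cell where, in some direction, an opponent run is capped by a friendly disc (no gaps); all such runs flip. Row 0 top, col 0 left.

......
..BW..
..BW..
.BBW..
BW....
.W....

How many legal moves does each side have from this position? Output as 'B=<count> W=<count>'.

Answer: B=7 W=4

Derivation:
-- B to move --
(0,2): no bracket -> illegal
(0,3): no bracket -> illegal
(0,4): flips 1 -> legal
(1,4): flips 2 -> legal
(2,4): flips 1 -> legal
(3,0): no bracket -> illegal
(3,4): flips 2 -> legal
(4,2): flips 1 -> legal
(4,3): no bracket -> illegal
(4,4): flips 1 -> legal
(5,0): flips 1 -> legal
(5,2): no bracket -> illegal
B mobility = 7
-- W to move --
(0,1): flips 1 -> legal
(0,2): no bracket -> illegal
(0,3): no bracket -> illegal
(1,1): flips 2 -> legal
(2,0): no bracket -> illegal
(2,1): flips 2 -> legal
(3,0): flips 2 -> legal
(4,2): no bracket -> illegal
(4,3): no bracket -> illegal
(5,0): no bracket -> illegal
W mobility = 4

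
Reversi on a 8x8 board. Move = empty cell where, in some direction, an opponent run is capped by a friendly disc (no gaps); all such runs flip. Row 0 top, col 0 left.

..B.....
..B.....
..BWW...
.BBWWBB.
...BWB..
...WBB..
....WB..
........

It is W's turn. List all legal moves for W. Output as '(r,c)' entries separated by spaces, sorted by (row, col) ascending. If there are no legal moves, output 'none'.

(0,1): flips 1 -> legal
(0,3): no bracket -> illegal
(1,1): flips 1 -> legal
(1,3): no bracket -> illegal
(2,0): no bracket -> illegal
(2,1): flips 1 -> legal
(2,5): no bracket -> illegal
(2,6): flips 1 -> legal
(2,7): no bracket -> illegal
(3,0): flips 2 -> legal
(3,7): flips 2 -> legal
(4,0): no bracket -> illegal
(4,1): flips 1 -> legal
(4,2): flips 1 -> legal
(4,6): flips 3 -> legal
(4,7): no bracket -> illegal
(5,2): flips 1 -> legal
(5,6): flips 3 -> legal
(6,3): no bracket -> illegal
(6,6): flips 2 -> legal
(7,4): no bracket -> illegal
(7,5): no bracket -> illegal
(7,6): no bracket -> illegal

Answer: (0,1) (1,1) (2,1) (2,6) (3,0) (3,7) (4,1) (4,2) (4,6) (5,2) (5,6) (6,6)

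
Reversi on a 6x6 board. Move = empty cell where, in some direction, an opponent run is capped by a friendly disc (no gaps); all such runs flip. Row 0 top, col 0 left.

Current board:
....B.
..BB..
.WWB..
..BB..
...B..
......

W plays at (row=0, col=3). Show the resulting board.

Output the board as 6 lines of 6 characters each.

Place W at (0,3); scan 8 dirs for brackets.
Dir NW: edge -> no flip
Dir N: edge -> no flip
Dir NE: edge -> no flip
Dir W: first cell '.' (not opp) -> no flip
Dir E: opp run (0,4), next='.' -> no flip
Dir SW: opp run (1,2) capped by W -> flip
Dir S: opp run (1,3) (2,3) (3,3) (4,3), next='.' -> no flip
Dir SE: first cell '.' (not opp) -> no flip
All flips: (1,2)

Answer: ...WB.
..WB..
.WWB..
..BB..
...B..
......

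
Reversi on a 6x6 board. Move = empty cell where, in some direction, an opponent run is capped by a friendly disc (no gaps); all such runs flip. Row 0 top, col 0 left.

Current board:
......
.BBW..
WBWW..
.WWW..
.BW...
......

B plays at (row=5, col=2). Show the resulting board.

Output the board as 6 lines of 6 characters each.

Answer: ......
.BBW..
WBBW..
.WBW..
.BB...
..B...

Derivation:
Place B at (5,2); scan 8 dirs for brackets.
Dir NW: first cell 'B' (not opp) -> no flip
Dir N: opp run (4,2) (3,2) (2,2) capped by B -> flip
Dir NE: first cell '.' (not opp) -> no flip
Dir W: first cell '.' (not opp) -> no flip
Dir E: first cell '.' (not opp) -> no flip
Dir SW: edge -> no flip
Dir S: edge -> no flip
Dir SE: edge -> no flip
All flips: (2,2) (3,2) (4,2)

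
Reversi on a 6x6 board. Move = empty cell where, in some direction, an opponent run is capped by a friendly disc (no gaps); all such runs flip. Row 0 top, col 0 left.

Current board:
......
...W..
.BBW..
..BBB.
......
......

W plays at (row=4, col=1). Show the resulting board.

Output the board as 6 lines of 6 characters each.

Place W at (4,1); scan 8 dirs for brackets.
Dir NW: first cell '.' (not opp) -> no flip
Dir N: first cell '.' (not opp) -> no flip
Dir NE: opp run (3,2) capped by W -> flip
Dir W: first cell '.' (not opp) -> no flip
Dir E: first cell '.' (not opp) -> no flip
Dir SW: first cell '.' (not opp) -> no flip
Dir S: first cell '.' (not opp) -> no flip
Dir SE: first cell '.' (not opp) -> no flip
All flips: (3,2)

Answer: ......
...W..
.BBW..
..WBB.
.W....
......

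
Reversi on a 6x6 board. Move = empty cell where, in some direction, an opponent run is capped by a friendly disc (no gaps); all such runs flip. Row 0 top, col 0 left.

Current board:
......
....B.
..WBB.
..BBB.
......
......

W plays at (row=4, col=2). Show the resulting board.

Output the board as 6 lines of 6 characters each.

Answer: ......
....B.
..WBB.
..WBB.
..W...
......

Derivation:
Place W at (4,2); scan 8 dirs for brackets.
Dir NW: first cell '.' (not opp) -> no flip
Dir N: opp run (3,2) capped by W -> flip
Dir NE: opp run (3,3) (2,4), next='.' -> no flip
Dir W: first cell '.' (not opp) -> no flip
Dir E: first cell '.' (not opp) -> no flip
Dir SW: first cell '.' (not opp) -> no flip
Dir S: first cell '.' (not opp) -> no flip
Dir SE: first cell '.' (not opp) -> no flip
All flips: (3,2)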